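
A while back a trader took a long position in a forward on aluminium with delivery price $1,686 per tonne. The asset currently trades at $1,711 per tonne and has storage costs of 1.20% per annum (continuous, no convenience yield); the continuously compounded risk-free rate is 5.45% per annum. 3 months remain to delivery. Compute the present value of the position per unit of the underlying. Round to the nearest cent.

Current fair forward for the remaining 3 months: F = S·e^((r + u)·T), (r + u) = 0.0545 + 0.0120 = 0.0665
F = 1711 · e^(0.0665 × 3/12) = 1711 × 1.01676396 = 1739.6831
Value of long forward = (F − K)·e^(−rT) = (1739.6831 − 1686) · e^(−0.0545·3/12)
= 53.6831 × 0.98646740 = 52.96

$52.96 per tonne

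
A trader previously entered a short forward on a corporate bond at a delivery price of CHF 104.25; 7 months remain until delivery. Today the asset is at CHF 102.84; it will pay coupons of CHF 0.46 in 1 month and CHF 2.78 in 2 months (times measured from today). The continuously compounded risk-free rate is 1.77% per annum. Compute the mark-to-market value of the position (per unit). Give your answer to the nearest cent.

PV(remaining coupons) I = 0.46·e^(−0.0177·1/12) + 2.78·e^(−0.0177·2/12) = 3.2311
Current forward F = (S − I)·e^(rT) = (102.84 − 3.2311)·e^(0.0177·7/12) = 99.6089 × 1.010378 = 100.6426
Value (long) = (F − K)·e^(−rT) = (100.6426 − 104.25) × 0.989728 = -3.5703
Short position value = −(long value) = CHF 3.57

CHF 3.57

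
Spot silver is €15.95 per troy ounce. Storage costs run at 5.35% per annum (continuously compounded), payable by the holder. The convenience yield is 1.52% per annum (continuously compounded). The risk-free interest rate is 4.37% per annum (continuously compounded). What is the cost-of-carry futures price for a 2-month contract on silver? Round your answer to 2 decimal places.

Net carry = r + u − y = 0.0437 + 0.0535 − 0.0152 = 0.0820
F = S·e^((r+u−y)T) = 15.95 · e^(0.0820 × 2/12) = 15.95 · e^0.013667
= 15.95 × 1.013761 = €16.17 per troy ounce

€16.17 per troy ounce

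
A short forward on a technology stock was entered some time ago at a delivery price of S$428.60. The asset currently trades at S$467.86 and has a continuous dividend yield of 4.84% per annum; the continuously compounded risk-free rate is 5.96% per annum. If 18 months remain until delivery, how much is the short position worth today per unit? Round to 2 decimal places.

Current fair forward for the remaining 18 months: F = S·e^((r − q)·T), (r − q) = 0.0596 − 0.0484 = 0.0112
F = 467.86 · e^(0.0112 × 18/12) = 467.86 × 1.016942 = 475.7865
Value of long forward = (F − K)·e^(−rT) = (475.7865 − 428.60) · e^(−0.0596·18/12)
= 47.1865 × 0.914480 = 43.15
Short position value = −(long value) = -S$43.15

-S$43.15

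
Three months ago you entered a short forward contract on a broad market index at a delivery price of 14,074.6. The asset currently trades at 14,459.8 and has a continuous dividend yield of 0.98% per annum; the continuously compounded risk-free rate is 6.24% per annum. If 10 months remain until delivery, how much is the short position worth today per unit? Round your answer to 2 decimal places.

Current fair forward for the remaining 10 months: F = S·e^((r − q)·T), (r − q) = 0.0624 − 0.0098 = 0.0526
F = 14459.8 · e^(0.0526 × 10/12) = 14459.8 × 1.04480821 = 15107.7178
Value of long forward = (F − K)·e^(−rT) = (15107.7178 − 14074.6) · e^(−0.0624·10/12)
= 1033.1178 × 0.94932887 = 980.77
Short position value = −(long value) = -980.77

-980.77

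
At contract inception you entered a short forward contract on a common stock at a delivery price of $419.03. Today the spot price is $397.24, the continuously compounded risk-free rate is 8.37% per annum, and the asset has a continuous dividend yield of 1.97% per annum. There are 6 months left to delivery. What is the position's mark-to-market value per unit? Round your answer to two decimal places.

Current fair forward for the remaining 6 months: F = S·e^((r − q)·T), (r − q) = 0.0837 − 0.0197 = 0.0640
F = 397.24 · e^(0.0640 × 6/12) = 397.24 × 1.032518 = 410.1575
Value of long forward = (F − K)·e^(−rT) = (410.1575 − 419.03) · e^(−0.0837·6/12)
= -8.8725 × 0.959014 = -8.51
Short position value = −(long value) = $8.51

$8.51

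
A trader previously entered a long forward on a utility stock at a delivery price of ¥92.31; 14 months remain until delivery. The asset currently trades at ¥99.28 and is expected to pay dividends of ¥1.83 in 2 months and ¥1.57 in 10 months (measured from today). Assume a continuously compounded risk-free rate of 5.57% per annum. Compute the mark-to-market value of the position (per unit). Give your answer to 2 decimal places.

¥9.47

PV(remaining dividends) I = 1.83·e^(−0.0557·2/12) + 1.57·e^(−0.0557·10/12) = 3.3119
Current forward F = (S − I)·e^(rT) = (99.28 − 3.3119)·e^(0.0557·14/12) = 95.9681 × 1.067141 = 102.4115
Value (long) = (F − K)·e^(−rT) = (102.4115 − 92.31) × 0.937083 = 9.4659
Value = ¥9.47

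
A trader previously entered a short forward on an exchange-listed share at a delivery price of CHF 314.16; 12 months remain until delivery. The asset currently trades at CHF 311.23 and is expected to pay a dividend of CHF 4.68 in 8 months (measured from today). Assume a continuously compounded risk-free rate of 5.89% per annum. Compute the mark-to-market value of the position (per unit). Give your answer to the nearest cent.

-CHF 10.54

PV(remaining dividends) I = 4.68·e^(−0.0589·8/12) = 4.4998
Current forward F = (S − I)·e^(rT) = (311.23 − 4.4998)·e^(0.0589·12/12) = 306.7302 × 1.060669 = 325.3392
Value (long) = (F − K)·e^(−rT) = (325.3392 − 314.16) × 0.942801 = 10.5398
Short position value = −(long value) = -CHF 10.54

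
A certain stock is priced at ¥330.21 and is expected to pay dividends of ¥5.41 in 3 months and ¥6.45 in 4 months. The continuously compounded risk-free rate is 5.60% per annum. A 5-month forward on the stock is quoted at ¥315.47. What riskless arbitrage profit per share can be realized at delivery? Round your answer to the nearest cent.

PV(dividends) I = 5.41·e^(−0.0560·3/12) + 6.45·e^(−0.0560·4/12) = 11.6655
Fair forward F* = (S − I)·e^(rT) = (330.21 − 11.6655)·e^0.023333 = 318.5445 × 1.023607 = 326.0644
Market ¥315.47 < fair 326.0644: forward underpriced → reverse cash-and-carry (short the stock, invest proceeds at r, pay the dividends, go long the forward).
Profit at T = |F_mkt − F*| = |315.47 − 326.0644| = ¥10.59 per share

¥10.59 per share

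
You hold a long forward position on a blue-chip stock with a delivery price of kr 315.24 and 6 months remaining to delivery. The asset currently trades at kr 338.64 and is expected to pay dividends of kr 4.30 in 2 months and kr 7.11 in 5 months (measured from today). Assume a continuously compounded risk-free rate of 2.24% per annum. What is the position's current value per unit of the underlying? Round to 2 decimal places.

PV(remaining dividends) I = 4.30·e^(−0.0224·2/12) + 7.11·e^(−0.0224·5/12) = 11.3279
Current forward F = (S − I)·e^(rT) = (338.64 − 11.3279)·e^(0.0224·6/12) = 327.3121 × 1.011263 = 330.9986
Value (long) = (F − K)·e^(−rT) = (330.9986 − 315.24) × 0.988862 = 15.5831
Value = kr 15.58

kr 15.58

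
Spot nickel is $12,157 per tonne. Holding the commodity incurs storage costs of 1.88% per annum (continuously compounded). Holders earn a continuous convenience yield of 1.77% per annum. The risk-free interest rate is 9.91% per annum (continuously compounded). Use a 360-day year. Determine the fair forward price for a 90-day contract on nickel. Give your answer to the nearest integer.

$12,465 per tonne

Net carry = r + u − y = 0.0991 + 0.0188 − 0.0177 = 0.1002
F = S·e^((r+u−y)T) = 12157 · e^(0.1002 × 90/360) = 12157 · e^0.025050
= 12157 × 1.025366 = $12,465 per tonne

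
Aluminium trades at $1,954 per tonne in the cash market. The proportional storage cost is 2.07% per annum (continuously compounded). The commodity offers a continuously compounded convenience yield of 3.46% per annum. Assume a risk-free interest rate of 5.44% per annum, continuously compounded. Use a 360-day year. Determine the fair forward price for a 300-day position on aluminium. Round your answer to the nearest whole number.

$2,021 per tonne

Net carry = r + u − y = 0.0544 + 0.0207 − 0.0346 = 0.0405
F = S·e^((r+u−y)T) = 1954 · e^(0.0405 × 300/360) = 1954 · e^0.033750
= 1954 × 1.034326 = $2,021 per tonne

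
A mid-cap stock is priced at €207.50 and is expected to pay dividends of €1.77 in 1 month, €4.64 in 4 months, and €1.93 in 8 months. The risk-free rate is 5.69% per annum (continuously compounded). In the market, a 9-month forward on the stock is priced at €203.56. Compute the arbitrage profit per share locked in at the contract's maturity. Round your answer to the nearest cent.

€4.46 per share

PV(dividends) I = 1.77·e^(−0.0569·1/12) + 4.64·e^(−0.0569·4/12) + 1.93·e^(−0.0569·8/12) = 8.1726
Fair forward F* = (S − I)·e^(rT) = (207.50 − 8.1726)·e^0.042675 = 199.3274 × 1.043599 = 208.0179
Market €203.56 < fair 208.0179: forward underpriced → reverse cash-and-carry (short the stock, invest proceeds at r, pay the dividends, go long the forward).
Profit at T = |F_mkt − F*| = |203.56 − 208.0179| = €4.46 per share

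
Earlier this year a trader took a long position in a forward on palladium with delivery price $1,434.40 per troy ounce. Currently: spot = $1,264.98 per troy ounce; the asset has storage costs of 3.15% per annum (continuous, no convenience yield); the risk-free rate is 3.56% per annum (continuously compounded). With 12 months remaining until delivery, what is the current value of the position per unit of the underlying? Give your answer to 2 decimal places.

Current fair forward for the remaining 12 months: F = S·e^((r + u)·T), (r + u) = 0.0356 + 0.0315 = 0.0671
F = 1264.98 · e^(0.0671 × 12/12) = 1264.98 × 1.06940241 = 1352.7727
Value of long forward = (F − K)·e^(−rT) = (1352.7727 − 1434.40) · e^(−0.0356·12/12)
= -81.6273 × 0.96502623 = -78.77

-$78.77 per troy ounce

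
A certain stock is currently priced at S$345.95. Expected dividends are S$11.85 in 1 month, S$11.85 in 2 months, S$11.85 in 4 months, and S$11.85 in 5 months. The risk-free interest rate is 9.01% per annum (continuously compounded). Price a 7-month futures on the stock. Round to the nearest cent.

PV(dividends) I = 11.85·e^(−0.0901·1/12) + 11.85·e^(−0.0901·2/12) + 11.85·e^(−0.0901·4/12) + 11.85·e^(−0.0901·5/12)
I = 11.7614 + 11.6734 + 11.4994 + 11.4134 = 46.3476
F = (S − I)·e^(rT) = (345.95 − 46.3476) · e^(0.0901·7/12)
= 299.6024 · e^0.052558 = 299.6024 × 1.053964 = S$315.77

S$315.77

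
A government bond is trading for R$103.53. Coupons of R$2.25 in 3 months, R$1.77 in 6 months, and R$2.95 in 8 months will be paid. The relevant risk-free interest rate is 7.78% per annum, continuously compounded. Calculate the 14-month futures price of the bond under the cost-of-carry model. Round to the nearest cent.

R$106.02

PV(coupons) I = 2.25·e^(−0.0778·3/12) + 1.77·e^(−0.0778·6/12) + 2.95·e^(−0.0778·8/12)
I = 2.2067 + 1.7025 + 2.8009 = 6.7101
F = (S − I)·e^(rT) = (103.53 − 6.7101) · e^(0.0778·14/12)
= 96.8199 · e^0.090767 = 96.8199 × 1.095014 = R$106.02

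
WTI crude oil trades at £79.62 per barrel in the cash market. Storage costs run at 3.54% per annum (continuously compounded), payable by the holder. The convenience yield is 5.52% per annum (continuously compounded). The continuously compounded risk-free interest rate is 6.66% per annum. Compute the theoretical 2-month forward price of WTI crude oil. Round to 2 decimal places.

Net carry = r + u − y = 0.0666 + 0.0354 − 0.0552 = 0.0468
F = S·e^((r+u−y)T) = 79.62 · e^(0.0468 × 2/12) = 79.62 · e^0.007800
= 79.62 × 1.007830 = £80.24 per barrel

£80.24 per barrel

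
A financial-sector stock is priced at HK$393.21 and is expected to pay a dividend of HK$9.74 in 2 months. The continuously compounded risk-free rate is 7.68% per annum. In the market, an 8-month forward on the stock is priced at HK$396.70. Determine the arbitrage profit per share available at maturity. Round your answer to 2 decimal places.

PV(dividends) I = 9.74·e^(−0.0768·2/12) = 9.6161
Fair forward F* = (S − I)·e^(rT) = (393.21 − 9.6161)·e^0.051200 = 383.5939 × 1.052533 = 403.7452
Market HK$396.70 < fair 403.7452: forward underpriced → reverse cash-and-carry (short the stock, invest proceeds at r, pay the dividends, go long the forward).
Profit at T = |F_mkt − F*| = |396.70 − 403.7452| = HK$7.05 per share

HK$7.05 per share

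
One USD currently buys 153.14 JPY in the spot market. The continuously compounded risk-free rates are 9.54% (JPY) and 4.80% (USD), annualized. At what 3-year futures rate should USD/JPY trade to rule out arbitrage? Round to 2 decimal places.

F = S·e^((r_JPY − r_USD)T) = 153.14 · e^((0.0954 − 0.0480) × 3)
= 153.14 · e^0.142200 = 153.14 × 1.152807
F = 176.54 JPY per USD

176.54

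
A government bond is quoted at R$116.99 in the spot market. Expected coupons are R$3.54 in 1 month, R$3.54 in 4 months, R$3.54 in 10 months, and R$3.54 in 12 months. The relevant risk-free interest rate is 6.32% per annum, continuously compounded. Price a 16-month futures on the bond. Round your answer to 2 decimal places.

PV(coupons) I = 3.54·e^(−0.0632·1/12) + 3.54·e^(−0.0632·4/12) + 3.54·e^(−0.0632·10/12) + 3.54·e^(−0.0632·12/12)
I = 3.5214 + 3.4662 + 3.3584 + 3.3232 = 13.6692
F = (S − I)·e^(rT) = (116.99 − 13.6692) · e^(0.0632·16/12)
= 103.3208 · e^0.084267 = 103.3208 × 1.087919 = R$112.40

R$112.40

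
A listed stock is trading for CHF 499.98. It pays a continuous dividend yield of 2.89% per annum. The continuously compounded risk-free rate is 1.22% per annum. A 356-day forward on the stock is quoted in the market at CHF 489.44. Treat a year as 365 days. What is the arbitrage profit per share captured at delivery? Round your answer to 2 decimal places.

Fair forward: F* = S·e^(carry·T), with carry = (r − q) = 0.0122 − 0.0289 = -0.0167
F* = 499.98 · e^(-0.0167 × 356/365) = 499.98 · e^-0.016288 = 499.98 × 0.983844 = CHF 491.9023
Market CHF 489.44 < fair CHF 491.9023: forward underpriced → reverse cash-and-carry (short spot, go long the forward).
At maturity, profit = |F_mkt − F*| = |489.44 − 491.9023| = CHF 2.46 per share

CHF 2.46 per share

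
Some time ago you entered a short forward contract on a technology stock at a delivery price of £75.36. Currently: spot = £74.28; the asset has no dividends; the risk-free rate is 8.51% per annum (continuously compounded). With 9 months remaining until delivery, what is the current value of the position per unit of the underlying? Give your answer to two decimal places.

Current fair forward for the remaining 9 months: F = S·e^(r·T), r = 0.0851
F = 74.28 · e^(0.0851 × 9/12) = 74.28 × 1.065906 = 79.1755
Value of long forward = (F − K)·e^(−rT) = (79.1755 − 75.36) · e^(−0.0851·9/12)
= 3.8155 × 0.938169 = 3.58
Short position value = −(long value) = -£3.58

-£3.58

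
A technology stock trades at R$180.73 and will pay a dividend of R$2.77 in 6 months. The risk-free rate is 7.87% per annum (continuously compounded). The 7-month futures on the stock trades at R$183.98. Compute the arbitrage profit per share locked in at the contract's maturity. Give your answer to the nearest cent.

R$2.45 per share

PV(dividends) I = 2.77·e^(−0.0787·6/12) = 2.6631
Fair futures F* = (S − I)·e^(rT) = (180.73 − 2.6631)·e^0.045908 = 178.0669 × 1.046978 = 186.4321
Market R$183.98 < fair 186.4321: forward underpriced → reverse cash-and-carry (short the stock, invest proceeds at r, pay the dividends, go long the forward).
Profit at T = |F_mkt − F*| = |183.98 − 186.4321| = R$2.45 per share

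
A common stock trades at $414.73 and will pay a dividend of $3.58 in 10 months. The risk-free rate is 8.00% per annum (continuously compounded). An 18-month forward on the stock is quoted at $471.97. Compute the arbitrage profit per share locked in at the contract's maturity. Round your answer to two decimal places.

PV(dividends) I = 3.58·e^(−0.0800·10/12) = 3.3491
Fair forward F* = (S − I)·e^(rT) = (414.73 − 3.3491)·e^0.120000 = 411.3809 × 1.127497 = 463.8307
Market $471.97 > fair 463.8307: forward overpriced → cash-and-carry (borrow at r, buy the stock and collect the dividends, short the forward).
Profit at T = |F_mkt − F*| = |471.97 − 463.8307| = $8.14 per share

$8.14 per share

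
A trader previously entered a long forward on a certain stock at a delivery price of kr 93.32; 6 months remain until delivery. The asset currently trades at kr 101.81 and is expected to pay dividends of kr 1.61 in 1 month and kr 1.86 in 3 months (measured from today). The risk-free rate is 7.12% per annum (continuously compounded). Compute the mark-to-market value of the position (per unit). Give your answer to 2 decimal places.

PV(remaining dividends) I = 1.61·e^(−0.0712·1/12) + 1.86·e^(−0.0712·3/12) = 3.4277
Current forward F = (S − I)·e^(rT) = (101.81 − 3.4277)·e^(0.0712·6/12) = 98.3823 × 1.036241 = 101.9478
Value (long) = (F − K)·e^(−rT) = (101.9478 − 93.32) × 0.965026 = 8.3261
Value = kr 8.33

kr 8.33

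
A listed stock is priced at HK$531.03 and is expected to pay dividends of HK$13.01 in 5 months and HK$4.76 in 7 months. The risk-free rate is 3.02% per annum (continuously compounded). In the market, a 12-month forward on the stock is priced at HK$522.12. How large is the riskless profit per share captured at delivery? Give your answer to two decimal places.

HK$7.13 per share

PV(dividends) I = 13.01·e^(−0.0302·5/12) + 4.76·e^(−0.0302·7/12) = 17.5242
Fair forward F* = (S − I)·e^(rT) = (531.03 − 17.5242)·e^0.030200 = 513.5058 × 1.030661 = 529.2504
Market HK$522.12 < fair 529.2504: forward underpriced → reverse cash-and-carry (short the stock, invest proceeds at r, pay the dividends, go long the forward).
Profit at T = |F_mkt − F*| = |522.12 − 529.2504| = HK$7.13 per share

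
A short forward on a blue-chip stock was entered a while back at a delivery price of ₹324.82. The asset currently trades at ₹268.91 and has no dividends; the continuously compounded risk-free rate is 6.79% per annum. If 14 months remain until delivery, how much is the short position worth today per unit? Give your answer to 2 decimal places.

Current fair forward for the remaining 14 months: F = S·e^(r·T), r = 0.0679
F = 268.91 · e^(0.0679 × 14/12) = 268.91 × 1.082439 = 291.0787
Value of long forward = (F − K)·e^(−rT) = (291.0787 − 324.82) · e^(−0.0679·14/12)
= -33.7413 × 0.923840 = -31.17
Short position value = −(long value) = ₹31.17

₹31.17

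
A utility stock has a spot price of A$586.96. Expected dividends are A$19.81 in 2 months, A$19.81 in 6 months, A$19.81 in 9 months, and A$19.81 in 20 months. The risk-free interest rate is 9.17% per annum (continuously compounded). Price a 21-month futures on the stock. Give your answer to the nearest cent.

PV(dividends) I = 19.81·e^(−0.0917·2/12) + 19.81·e^(−0.0917·6/12) + 19.81·e^(−0.0917·9/12) + 19.81·e^(−0.0917·20/12)
I = 19.5095 + 18.9222 + 18.4934 + 17.0024 = 73.9275
F = (S − I)·e^(rT) = (586.96 − 73.9275) · e^(0.0917·21/12)
= 513.0325 · e^0.160475 = 513.0325 × 1.174068 = A$602.34

A$602.34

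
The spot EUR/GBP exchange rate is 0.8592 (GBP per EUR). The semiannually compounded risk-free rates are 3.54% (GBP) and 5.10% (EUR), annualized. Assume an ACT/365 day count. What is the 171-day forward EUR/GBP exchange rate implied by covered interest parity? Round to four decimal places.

0.8531

By covered interest parity, F = S · (1+r_GBP/2)^(2T) / (1+r_EUR/2)^(2T)
= 0.8592 × 1.016575 / 1.023874 = 0.8592 × 0.992871
F = 0.8531 GBP per EUR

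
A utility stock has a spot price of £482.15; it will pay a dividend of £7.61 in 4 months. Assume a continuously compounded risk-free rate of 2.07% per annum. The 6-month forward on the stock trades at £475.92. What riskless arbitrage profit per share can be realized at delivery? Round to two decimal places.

£3.61 per share

PV(dividends) I = 7.61·e^(−0.0207·4/12) = 7.5577
Fair forward F* = (S − I)·e^(rT) = (482.15 − 7.5577)·e^0.010350 = 474.5923 × 1.010404 = 479.5300
Market £475.92 < fair 479.5300: forward underpriced → reverse cash-and-carry (short the stock, invest proceeds at r, pay the dividends, go long the forward).
Profit at T = |F_mkt − F*| = |475.92 − 479.5300| = £3.61 per share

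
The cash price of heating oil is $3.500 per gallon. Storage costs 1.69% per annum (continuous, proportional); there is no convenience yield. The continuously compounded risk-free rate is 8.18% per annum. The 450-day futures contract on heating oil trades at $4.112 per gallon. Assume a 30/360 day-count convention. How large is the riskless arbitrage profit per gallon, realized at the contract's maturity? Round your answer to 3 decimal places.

Fair futures: F* = S·e^(carry·T), with carry = (r + u) = 0.0818 + 0.0169 = 0.0987
F* = 3.500 · e^(0.0987 × 450/360) = 3.500 · e^0.123375 = 3.500 × 1.131309 = $3.9596
Market $4.112 > fair $3.9596: forward overpriced → cash-and-carry (buy spot, short the forward).
At maturity, profit = |F_mkt − F*| = |4.112 − 3.9596| = $0.152 per gallon

$0.152 per gallon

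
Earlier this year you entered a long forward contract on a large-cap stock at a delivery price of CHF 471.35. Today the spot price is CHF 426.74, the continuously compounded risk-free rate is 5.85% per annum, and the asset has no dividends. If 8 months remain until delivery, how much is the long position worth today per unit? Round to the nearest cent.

Current fair forward for the remaining 8 months: F = S·e^(r·T), r = 0.0585
F = 426.74 · e^(0.0585 × 8/12) = 426.74 × 1.039770 = 443.7114
Value of long forward = (F − K)·e^(−rT) = (443.7114 − 471.35) · e^(−0.0585·8/12)
= -27.6386 × 0.961751 = -26.58

-CHF 26.58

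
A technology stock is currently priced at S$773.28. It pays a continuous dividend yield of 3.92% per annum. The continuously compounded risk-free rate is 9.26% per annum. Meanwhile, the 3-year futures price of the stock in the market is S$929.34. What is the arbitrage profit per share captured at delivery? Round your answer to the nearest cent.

S$21.71 per share

Fair futures: F* = S·e^(carry·T), with carry = (r − q) = 0.0926 − 0.0392 = 0.0534
F* = 773.28 · e^(0.0534 × 3) = 773.28 · e^0.160200 = 773.28 × 1.173746 = S$907.6343
Market S$929.34 > fair S$907.6343: forward overpriced → cash-and-carry (buy spot, short the forward).
At maturity, profit = |F_mkt − F*| = |929.34 − 907.6343| = S$21.71 per share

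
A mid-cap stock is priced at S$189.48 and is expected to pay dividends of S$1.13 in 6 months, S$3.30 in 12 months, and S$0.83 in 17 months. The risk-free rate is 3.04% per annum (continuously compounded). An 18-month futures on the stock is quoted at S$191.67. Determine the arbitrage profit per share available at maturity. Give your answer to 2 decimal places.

PV(dividends) I = 1.13·e^(−0.0304·6/12) + 3.30·e^(−0.0304·12/12) + 0.83·e^(−0.0304·17/12) = 5.1092
Fair futures F* = (S − I)·e^(rT) = (189.48 − 5.1092)·e^0.045600 = 184.3708 × 1.046656 = 192.9728
Market S$191.67 < fair 192.9728: forward underpriced → reverse cash-and-carry (short the stock, invest proceeds at r, pay the dividends, go long the forward).
Profit at T = |F_mkt − F*| = |191.67 − 192.9728| = S$1.30 per share

S$1.30 per share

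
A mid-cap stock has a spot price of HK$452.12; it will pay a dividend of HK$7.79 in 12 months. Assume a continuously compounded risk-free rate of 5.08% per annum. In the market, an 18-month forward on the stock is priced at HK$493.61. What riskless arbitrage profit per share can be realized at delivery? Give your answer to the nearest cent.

HK$13.68 per share

PV(dividends) I = 7.79·e^(−0.0508·12/12) = 7.4042
Fair forward F* = (S − I)·e^(rT) = (452.12 − 7.4042)·e^0.076200 = 444.7158 × 1.079178 = 479.9275
Market HK$493.61 > fair 479.9275: forward overpriced → cash-and-carry (borrow at r, buy the stock and collect the dividends, short the forward).
Profit at T = |F_mkt − F*| = |493.61 − 479.9275| = HK$13.68 per share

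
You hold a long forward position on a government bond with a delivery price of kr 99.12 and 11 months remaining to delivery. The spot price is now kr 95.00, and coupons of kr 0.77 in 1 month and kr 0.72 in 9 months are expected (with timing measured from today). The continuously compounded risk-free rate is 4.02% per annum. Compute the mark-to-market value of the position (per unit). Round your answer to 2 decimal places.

PV(remaining coupons) I = 0.77·e^(−0.0402·1/12) + 0.72·e^(−0.0402·9/12) = 1.4660
Current forward F = (S − I)·e^(rT) = (95.00 − 1.4660)·e^(0.0402·11/12) = 93.5340 × 1.037537 = 97.0450
Value (long) = (F − K)·e^(−rT) = (97.0450 − 99.12) × 0.963821 = -1.9999
Value = -kr 2.00

-kr 2.00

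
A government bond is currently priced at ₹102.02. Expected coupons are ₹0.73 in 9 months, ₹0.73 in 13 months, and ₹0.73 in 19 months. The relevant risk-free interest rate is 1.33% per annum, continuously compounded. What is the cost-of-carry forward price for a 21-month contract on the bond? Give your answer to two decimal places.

PV(coupons) I = 0.73·e^(−0.0133·9/12) + 0.73·e^(−0.0133·13/12) + 0.73·e^(−0.0133·19/12)
I = 0.7228 + 0.7196 + 0.7148 = 2.1572
F = (S − I)·e^(rT) = (102.02 − 2.1572) · e^(0.0133·21/12)
= 99.8628 · e^0.023275 = 99.8628 × 1.023548 = ₹102.21

₹102.21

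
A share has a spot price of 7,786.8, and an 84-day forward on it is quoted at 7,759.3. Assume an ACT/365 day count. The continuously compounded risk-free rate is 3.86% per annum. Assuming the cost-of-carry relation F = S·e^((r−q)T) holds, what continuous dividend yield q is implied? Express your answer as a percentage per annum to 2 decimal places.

5.40%

From F = S·e^((r−q)T): (r − q) = ln(F/S)/T
ln(7759.3/7786.8) = ln(0.996468) = -0.003538
(r − q) = -0.003538 / (84/365) = -0.015373
q = r − ln(F/S)/T = 0.0386 + 0.015373 = 0.053973
q = 5.40%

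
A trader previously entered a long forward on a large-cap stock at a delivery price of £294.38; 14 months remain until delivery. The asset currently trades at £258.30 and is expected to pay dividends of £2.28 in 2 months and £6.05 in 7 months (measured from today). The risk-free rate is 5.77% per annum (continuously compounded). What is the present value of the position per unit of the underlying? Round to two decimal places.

-£25.02

PV(remaining dividends) I = 2.28·e^(−0.0577·2/12) + 6.05·e^(−0.0577·7/12) = 8.1079
Current forward F = (S − I)·e^(rT) = (258.30 − 8.1079)·e^(0.0577·14/12) = 250.1921 × 1.069634 = 267.6140
Value (long) = (F − K)·e^(−rT) = (267.6140 − 294.38) × 0.934899 = -25.0235
Value = -£25.02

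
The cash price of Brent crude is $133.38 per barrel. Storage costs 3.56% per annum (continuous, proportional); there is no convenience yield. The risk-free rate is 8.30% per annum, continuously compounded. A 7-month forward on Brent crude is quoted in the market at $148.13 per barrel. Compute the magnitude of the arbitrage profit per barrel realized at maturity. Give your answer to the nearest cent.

$5.20 per barrel

Fair forward: F* = S·e^(carry·T), with carry = (r + u) = 0.0830 + 0.0356 = 0.1186
F* = 133.38 · e^(0.1186 × 7/12) = 133.38 · e^0.069183 = 133.38 × 1.071632 = $142.9343
Market $148.13 > fair $142.9343: forward overpriced → cash-and-carry (buy spot, short the forward).
At maturity, profit = |F_mkt − F*| = |148.13 − 142.9343| = $5.20 per barrel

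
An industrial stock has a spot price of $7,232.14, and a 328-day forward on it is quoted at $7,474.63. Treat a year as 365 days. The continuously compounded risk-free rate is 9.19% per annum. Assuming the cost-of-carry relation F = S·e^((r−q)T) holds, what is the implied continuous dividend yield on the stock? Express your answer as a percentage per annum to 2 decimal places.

5.52%

From F = S·e^((r−q)T): (r − q) = ln(F/S)/T
ln(7474.63/7232.14) = ln(1.033529) = 0.032979
(r − q) = 0.032979 / (328/365) = 0.036699
q = r − ln(F/S)/T = 0.0919 − 0.036699 = 0.055201
q = 5.52%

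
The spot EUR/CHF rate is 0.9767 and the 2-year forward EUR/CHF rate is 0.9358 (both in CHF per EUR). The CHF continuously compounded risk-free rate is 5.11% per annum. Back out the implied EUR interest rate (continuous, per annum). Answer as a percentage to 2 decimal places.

F = S·e^((r_CHF − r_EUR)T) ⇒ r_EUR = r_CHF − ln(F/S)/T
ln(0.9358/0.9767) = -0.042778; /(2) = -0.021389
r_EUR = 0.0511 + 0.021389 = 0.072489
r_EUR = 7.25%

7.25%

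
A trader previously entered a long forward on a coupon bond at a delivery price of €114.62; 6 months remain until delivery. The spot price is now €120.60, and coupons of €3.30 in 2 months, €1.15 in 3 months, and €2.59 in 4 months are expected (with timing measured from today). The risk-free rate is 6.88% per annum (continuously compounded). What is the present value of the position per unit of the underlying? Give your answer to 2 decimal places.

PV(remaining coupons) I = 3.30·e^(−0.0688·2/12) + 1.15·e^(−0.0688·3/12) + 2.59·e^(−0.0688·4/12) = 6.9240
Current forward F = (S − I)·e^(rT) = (120.60 − 6.9240)·e^(0.0688·6/12) = 113.6760 × 1.034999 = 117.6545
Value (long) = (F − K)·e^(−rT) = (117.6545 − 114.62) × 0.966185 = 2.9319
Value = €2.93

€2.93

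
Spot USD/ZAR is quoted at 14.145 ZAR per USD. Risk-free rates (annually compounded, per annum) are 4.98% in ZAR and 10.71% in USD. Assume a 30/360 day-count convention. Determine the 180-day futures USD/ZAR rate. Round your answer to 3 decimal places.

By covered interest parity, F = S · (1+r_ZAR)^T / (1+r_USD)^T
= 14.145 × 1.024597 / 1.052188 = 14.145 × 0.973777
F = 13.774 ZAR per USD

13.774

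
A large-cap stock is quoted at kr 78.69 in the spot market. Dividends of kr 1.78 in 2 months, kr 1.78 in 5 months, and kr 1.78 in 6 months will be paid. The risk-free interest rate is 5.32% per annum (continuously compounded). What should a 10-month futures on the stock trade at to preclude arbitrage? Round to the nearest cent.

kr 76.78

PV(dividends) I = 1.78·e^(−0.0532·2/12) + 1.78·e^(−0.0532·5/12) + 1.78·e^(−0.0532·6/12)
I = 1.7643 + 1.7410 + 1.7333 = 5.2386
F = (S − I)·e^(rT) = (78.69 − 5.2386) · e^(0.0532·10/12)
= 73.4514 · e^0.044333 = 73.4514 × 1.045330 = kr 76.78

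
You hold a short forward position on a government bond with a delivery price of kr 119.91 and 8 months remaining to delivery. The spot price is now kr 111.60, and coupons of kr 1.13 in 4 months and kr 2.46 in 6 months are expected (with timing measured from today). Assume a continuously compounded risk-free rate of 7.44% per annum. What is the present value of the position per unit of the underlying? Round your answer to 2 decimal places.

PV(remaining coupons) I = 1.13·e^(−0.0744·4/12) + 2.46·e^(−0.0744·6/12) = 3.4725
Current forward F = (S − I)·e^(rT) = (111.60 − 3.4725)·e^(0.0744·8/12) = 108.1275 × 1.050851 = 113.6259
Value (long) = (F − K)·e^(−rT) = (113.6259 − 119.91) × 0.951610 = -5.9800
Short position value = −(long value) = kr 5.98

kr 5.98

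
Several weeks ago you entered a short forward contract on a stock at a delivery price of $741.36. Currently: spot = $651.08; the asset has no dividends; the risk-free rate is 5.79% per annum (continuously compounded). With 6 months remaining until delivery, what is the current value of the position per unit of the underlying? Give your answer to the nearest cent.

Current fair forward for the remaining 6 months: F = S·e^(r·T), r = 0.0579
F = 651.08 · e^(0.0579 × 6/12) = 651.08 × 1.029373 = 670.2042
Value of long forward = (F − K)·e^(−rT) = (670.2042 − 741.36) · e^(−0.0579·6/12)
= -71.1558 × 0.971465 = -69.13
Short position value = −(long value) = $69.13

$69.13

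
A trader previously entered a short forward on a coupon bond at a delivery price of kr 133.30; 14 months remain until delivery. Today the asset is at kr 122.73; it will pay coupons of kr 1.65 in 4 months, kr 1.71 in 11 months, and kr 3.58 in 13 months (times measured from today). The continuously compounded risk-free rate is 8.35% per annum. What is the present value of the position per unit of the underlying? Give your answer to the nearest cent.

PV(remaining coupons) I = 1.65·e^(−0.0835·4/12) + 1.71·e^(−0.0835·11/12) + 3.58·e^(−0.0835·13/12) = 6.4591
Current forward F = (S − I)·e^(rT) = (122.73 − 6.4591)·e^(0.0835·14/12) = 116.2709 × 1.102320 = 128.1677
Value (long) = (F − K)·e^(−rT) = (128.1677 − 133.30) × 0.907178 = -4.6559
Short position value = −(long value) = kr 4.66

kr 4.66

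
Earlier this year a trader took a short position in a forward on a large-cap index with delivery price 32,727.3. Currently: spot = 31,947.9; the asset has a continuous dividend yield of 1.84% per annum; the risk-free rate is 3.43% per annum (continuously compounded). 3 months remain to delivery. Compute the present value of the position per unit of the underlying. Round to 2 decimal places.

Current fair forward for the remaining 3 months: F = S·e^((r − q)·T), (r − q) = 0.0343 − 0.0184 = 0.0159
F = 31947.9 · e^(0.0159 × 3/12) = 31947.9 × 1.00398291 = 32075.1456
Value of long forward = (F − K)·e^(−rT) = (32075.1456 − 32727.3) · e^(−0.0343·3/12)
= -652.1544 × 0.99146166 = -646.59
Short position value = −(long value) = 646.59

646.59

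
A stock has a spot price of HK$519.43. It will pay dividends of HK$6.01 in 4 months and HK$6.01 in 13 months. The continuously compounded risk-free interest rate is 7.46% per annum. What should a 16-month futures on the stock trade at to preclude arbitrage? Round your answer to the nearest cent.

HK$561.15

PV(dividends) I = 6.01·e^(−0.0746·4/12) + 6.01·e^(−0.0746·13/12)
I = 5.8624 + 5.5434 = 11.4058
F = (S − I)·e^(rT) = (519.43 − 11.4058) · e^(0.0746·16/12)
= 508.0242 · e^0.099467 = 508.0242 × 1.104582 = HK$561.15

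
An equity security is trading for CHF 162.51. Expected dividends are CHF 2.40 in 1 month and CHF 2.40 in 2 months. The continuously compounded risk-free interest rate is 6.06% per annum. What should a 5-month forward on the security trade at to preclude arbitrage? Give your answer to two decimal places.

CHF 161.78

PV(dividends) I = 2.40·e^(−0.0606·1/12) + 2.40·e^(−0.0606·2/12)
I = 2.3879 + 2.3759 = 4.7638
F = (S − I)·e^(rT) = (162.51 − 4.7638) · e^(0.0606·5/12)
= 157.7462 · e^0.025250 = 157.7462 × 1.025571 = CHF 161.78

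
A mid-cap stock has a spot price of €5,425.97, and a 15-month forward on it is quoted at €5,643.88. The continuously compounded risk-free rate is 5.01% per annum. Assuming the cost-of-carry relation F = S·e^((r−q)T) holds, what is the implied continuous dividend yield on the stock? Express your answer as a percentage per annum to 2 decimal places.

1.86%

From F = S·e^((r−q)T): (r − q) = ln(F/S)/T
ln(5643.88/5425.97) = ln(1.040161) = 0.039376
(r − q) = 0.039376 / (15/12) = 0.031501
q = r − ln(F/S)/T = 0.0501 − 0.031501 = 0.018599
q = 1.86%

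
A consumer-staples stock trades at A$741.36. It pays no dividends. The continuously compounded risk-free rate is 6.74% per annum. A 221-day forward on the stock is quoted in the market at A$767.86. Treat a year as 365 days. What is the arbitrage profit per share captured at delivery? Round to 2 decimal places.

A$4.38 per share

Fair forward: F* = S·e^(carry·T), with carry = r = 0.0674
F* = 741.36 · e^(0.0674 × 221/365) = 741.36 · e^0.040809 = 741.36 × 1.041653 = A$772.2399
Market A$767.86 < fair A$772.2399: forward underpriced → reverse cash-and-carry (short spot, go long the forward).
At maturity, profit = |F_mkt − F*| = |767.86 − 772.2399| = A$4.38 per share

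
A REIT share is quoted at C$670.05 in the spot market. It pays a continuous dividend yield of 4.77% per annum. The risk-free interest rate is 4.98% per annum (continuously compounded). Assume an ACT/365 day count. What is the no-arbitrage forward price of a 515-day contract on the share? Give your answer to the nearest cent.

C$672.04

F = S·e^((r − q)T) = 670.05 · e^((0.0498 − 0.0477) × 515/365)
= 670.05 · e^0.002963 = 670.05 × 1.002967
F = C$672.04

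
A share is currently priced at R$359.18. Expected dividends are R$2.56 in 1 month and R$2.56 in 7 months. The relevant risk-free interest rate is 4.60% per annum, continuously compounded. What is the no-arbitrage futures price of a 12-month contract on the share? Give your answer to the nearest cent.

PV(dividends) I = 2.56·e^(−0.0460·1/12) + 2.56·e^(−0.0460·7/12)
I = 2.5502 + 2.4922 = 5.0424
F = (S − I)·e^(rT) = (359.18 − 5.0424) · e^(0.0460·12/12)
= 354.1376 · e^0.046000 = 354.1376 × 1.047074 = R$370.81

R$370.81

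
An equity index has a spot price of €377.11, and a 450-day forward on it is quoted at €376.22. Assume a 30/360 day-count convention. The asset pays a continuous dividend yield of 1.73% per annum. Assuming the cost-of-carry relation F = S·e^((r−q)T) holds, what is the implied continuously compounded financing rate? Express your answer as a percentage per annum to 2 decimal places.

From F = S·e^((r−q)T): (r − q) = ln(F/S)/T
ln(376.22/377.11) = ln(0.997640) = -0.002363
(r − q) = -0.002363 / (450/360) = -0.001890
r = ln(F/S)/T + q = -0.001890 + 0.0173 = 0.015410
r = 1.54%

1.54%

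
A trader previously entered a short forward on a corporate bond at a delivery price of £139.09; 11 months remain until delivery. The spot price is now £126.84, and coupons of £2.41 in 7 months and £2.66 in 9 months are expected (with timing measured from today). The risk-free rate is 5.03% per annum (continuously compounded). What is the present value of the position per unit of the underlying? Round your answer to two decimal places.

PV(remaining coupons) I = 2.41·e^(−0.0503·7/12) + 2.66·e^(−0.0503·9/12) = 4.9018
Current forward F = (S − I)·e^(rT) = (126.84 − 4.9018)·e^(0.0503·11/12) = 121.9382 × 1.047188 = 127.6922
Value (long) = (F − K)·e^(−rT) = (127.6922 − 139.09) × 0.954939 = -10.8842
Short position value = −(long value) = £10.88

£10.88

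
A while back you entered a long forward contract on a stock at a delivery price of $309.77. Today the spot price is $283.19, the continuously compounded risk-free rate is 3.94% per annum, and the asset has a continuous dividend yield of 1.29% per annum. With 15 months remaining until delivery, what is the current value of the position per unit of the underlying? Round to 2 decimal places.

Current fair forward for the remaining 15 months: F = S·e^((r − q)·T), (r − q) = 0.0394 − 0.0129 = 0.0265
F = 283.19 · e^(0.0265 × 15/12) = 283.19 × 1.033680 = 292.7278
Value of long forward = (F − K)·e^(−rT) = (292.7278 − 309.77) · e^(−0.0394·15/12)
= -17.0422 × 0.951943 = -16.22

-$16.22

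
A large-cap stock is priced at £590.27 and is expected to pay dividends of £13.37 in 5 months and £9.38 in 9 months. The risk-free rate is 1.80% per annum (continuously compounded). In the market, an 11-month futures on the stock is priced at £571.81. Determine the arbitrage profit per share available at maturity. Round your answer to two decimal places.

£5.38 per share

PV(dividends) I = 13.37·e^(−0.0180·5/12) + 9.38·e^(−0.0180·9/12) = 22.5243
Fair futures F* = (S − I)·e^(rT) = (590.27 − 22.5243)·e^0.016500 = 567.7457 × 1.016637 = 577.1913
Market £571.81 < fair 577.1913: forward underpriced → reverse cash-and-carry (short the stock, invest proceeds at r, pay the dividends, go long the forward).
Profit at T = |F_mkt − F*| = |571.81 − 577.1913| = £5.38 per share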